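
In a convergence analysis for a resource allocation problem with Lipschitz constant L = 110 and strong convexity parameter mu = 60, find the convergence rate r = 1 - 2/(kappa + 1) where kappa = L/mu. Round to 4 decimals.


Step 1: Compute the condition number.
kappa = L/mu = 110/60 = 1.8333
Step 2: Compute the convergence rate.
r = 1 - 2/(kappa + 1) = 1 - 2*mu/(L + mu) = (L - mu)/(L + mu) = 50/170 = 0.2941


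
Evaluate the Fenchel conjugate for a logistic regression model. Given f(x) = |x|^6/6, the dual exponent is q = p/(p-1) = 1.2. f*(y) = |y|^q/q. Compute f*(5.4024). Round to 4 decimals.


The conjugate exponent q satisfies 1/p + 1/q = 1.
p = 6, so q = 6/(6 - 1) = 1.2
|y|^q = 5.4024^1.2 = 7.5701
f*(5.4024) = 7.5701 / 1.2 = 6.3085


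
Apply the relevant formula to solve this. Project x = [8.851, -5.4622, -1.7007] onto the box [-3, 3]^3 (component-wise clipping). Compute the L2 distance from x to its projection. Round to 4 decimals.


Project each component onto [-3, 3].
clip(8.851) = 3.0, clip(-5.4622) = -3.0, clip(-1.7007) = -1.7007
Projection = [3.0, -3.0, -1.7007]
Squared diffs: [34.2342, 6.0624, 0.0]
Distance = sqrt(40.2966) = 6.348


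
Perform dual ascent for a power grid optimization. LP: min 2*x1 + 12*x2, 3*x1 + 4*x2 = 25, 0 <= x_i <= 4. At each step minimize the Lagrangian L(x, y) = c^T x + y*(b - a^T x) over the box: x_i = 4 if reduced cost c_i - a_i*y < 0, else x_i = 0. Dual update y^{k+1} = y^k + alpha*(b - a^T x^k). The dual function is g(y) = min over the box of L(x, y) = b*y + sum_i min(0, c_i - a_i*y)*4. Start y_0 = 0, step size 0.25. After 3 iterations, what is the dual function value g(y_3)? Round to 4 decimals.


Dual ascent for LP: min 2*x1 + 12*x2, 3*x1 + 4*x2 = 25, 0 <= x_i <= 4
Step 1: y^k = 0.0, reduced costs: (2.0, 12.0)
  x^k = (0.0, 0.0), subgradient = b - a^T x = 25.0
  y^{k+1} = 0.0 + 0.25*25.0 = 6.25
Step 2: y^k = 6.25, reduced costs: (-16.75, -13.0)
  x^k = (4.0, 4.0), subgradient = b - a^T x = -3.0
  y^{k+1} = 6.25 + 0.25*-3.0 = 5.5
Step 3: y^k = 5.5, reduced costs: (-14.5, -10.0)
  x^k = (4.0, 4.0), subgradient = b - a^T x = -3.0
  y^{k+1} = 5.5 + 0.25*-3.0 = 4.75
Dual objective at y_3 = 4.75: reduced costs (-12.25, -7.0), box minimizer x = (4.0, 4.0)
g(y_3) = b*y + (c1 - a1*y)*x1 + (c2 - a2*y)*x2 = 25*4.75 + (-12.25)*4.0 + (-7.0)*4.0 = 118.75 - 49.0 - 28.0 = 41.75


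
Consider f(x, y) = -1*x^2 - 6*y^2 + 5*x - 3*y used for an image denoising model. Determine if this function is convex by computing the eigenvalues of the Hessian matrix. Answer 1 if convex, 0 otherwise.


The Hessian of f(x,y) = -1*x^2 - 6*y^2 + 5*x - 3*y is:
H = [[-2, 0], [0, -12]]
Trace = -2 - 12 = -14
Determinant = -2*-12 - (0)^2 = 24
Discriminant = (-14)^2 - 4*24 = 100.0
Eigenvalues: lambda_1 = -12.0, lambda_2 = -2.0
The function is not convex.

0


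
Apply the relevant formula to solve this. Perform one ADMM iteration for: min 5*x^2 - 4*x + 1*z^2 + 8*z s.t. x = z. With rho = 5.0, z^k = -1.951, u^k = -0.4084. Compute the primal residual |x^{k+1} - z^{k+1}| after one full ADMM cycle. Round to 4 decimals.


ADMM iteration with rho = 5.0, z^k = -1.951, u^k = -0.4084
Step 1: x-update.
Minimize 5*x^2 - 4*x + (5.0/2)*(x + 1.951 - 0.4084)^2
FOC: (2*5 + 5.0)*x = 4 + 5.0*(-1.951 + 0.4084)
x^{k+1} = -0.2475
Step 2: z-update.
Minimize 1*z^2 + 8*z + (5.0/2)*(-0.2475 - z - 0.4084)^2
FOC: (2*1 + 5.0)*z = -8 + 5.0*(-0.2475 - 0.4084)
z^{k+1} = -1.6114
Step 3: u-update.
u^{k+1} = -0.4084 - 0.2475 + 1.6114 = 0.9554
Step 4: Primal residual = |-0.2475 + 1.6114| = 1.3638


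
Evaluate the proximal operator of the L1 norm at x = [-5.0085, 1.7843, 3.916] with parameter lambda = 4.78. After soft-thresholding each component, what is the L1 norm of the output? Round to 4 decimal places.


Soft-thresholding with lambda = 4.78:
prox(-5.0085) = sign(-5.0085)*max(|-5.0085| - 4.78, 0) = -0.2285
prox(1.7843) = sign(1.7843)*max(|1.7843| - 4.78, 0) = 0.0
prox(3.916) = sign(3.916)*max(|3.916| - 4.78, 0) = 0.0
prox(x) = [-0.2285, 0.0, 0.0]
||prox(x)||_1 = 0.2285 + 0.0 + 0.0 = 0.2285


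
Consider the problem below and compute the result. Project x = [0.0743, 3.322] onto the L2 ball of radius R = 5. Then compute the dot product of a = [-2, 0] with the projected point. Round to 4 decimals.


Step 1: Compute ||x|| (intermediates to 6 decimals).
||x|| = sqrt(0.0743^2 + 3.322^2) = 3.322831
Step 2: Project.
Since ||x|| <= R, proj = x (no scaling needed).
proj(x) = [0.0743, 3.322]
Step 3: Dot product.
a^T * proj(x) = -2*0.0743 + 0*3.322 = -0.1486


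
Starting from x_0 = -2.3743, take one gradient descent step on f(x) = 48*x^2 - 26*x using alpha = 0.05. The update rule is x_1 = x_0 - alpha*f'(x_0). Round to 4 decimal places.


We compute the gradient at x_0 and apply the update.
f'(x) = 96*x - 26
f'(-2.3743) = 96*-2.3743 - 26 = -253.9328
x_1 = -2.3743 - 0.05*-253.9328 = 10.3223


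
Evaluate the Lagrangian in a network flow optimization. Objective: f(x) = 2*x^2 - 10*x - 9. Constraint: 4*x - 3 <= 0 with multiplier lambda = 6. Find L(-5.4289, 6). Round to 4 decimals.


Step 1: Evaluate f(x).
f(-5.4289) = 2*(-5.4289)^2 - 10*(-5.4289) - 9 = 104.2349
Step 2: Evaluate g(x).
g(-5.4289) = 4*-5.4289 - 3 = -24.7156
Step 3: Compute Lagrangian.
L = 104.2349 + 6*-24.7156 = -44.0587


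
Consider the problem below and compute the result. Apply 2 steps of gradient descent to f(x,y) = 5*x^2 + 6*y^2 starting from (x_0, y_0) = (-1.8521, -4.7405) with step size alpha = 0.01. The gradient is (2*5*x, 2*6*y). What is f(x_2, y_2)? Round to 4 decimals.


Gradient descent on f(x,y) = 5*x^2 + 6*y^2.
Starting point: (-1.8521, -4.7405), alpha = 0.01
Step 1: grad_x = 2*5*-1.8521 = -18.521, grad_y = 2*6*-4.7405 = -56.886
  x_1 = -1.8521 - 0.01*-18.521 = -1.6669
  y_1 = -4.7405 - 0.01*-56.886 = -4.1716
Step 2: grad_x = 2*5*-1.6669 = -16.6689, grad_y = 2*6*-4.1716 = -50.0597
  x_2 = -1.6669 - 0.01*-16.6689 = -1.5002
  y_2 = -4.1716 - 0.01*-50.0597 = -3.671
f(-1.5002, -3.671) = 5*(-1.5002)^2 + 6*(-3.671)^2 = 92.1124


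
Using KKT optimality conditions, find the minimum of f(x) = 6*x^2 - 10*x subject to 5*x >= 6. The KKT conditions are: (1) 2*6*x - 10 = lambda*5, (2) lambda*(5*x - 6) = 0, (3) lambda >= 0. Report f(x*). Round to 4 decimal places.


Step 1: Try lambda = 0 (constraint inactive).
x_unc = 10/(2*6) = 0.8333
Check: 5*0.8333 = 4.1665 < 6 -- violated!
Step 2: Constraint must be active: 5*x = 6
x* = 6/5 = 1.2
lambda = (2*6*1.2 - 10)/5 = 0.88
Step 3: Compute optimal value.
f(x*) = 6*1.2^2 - 10*1.2 = -3.36


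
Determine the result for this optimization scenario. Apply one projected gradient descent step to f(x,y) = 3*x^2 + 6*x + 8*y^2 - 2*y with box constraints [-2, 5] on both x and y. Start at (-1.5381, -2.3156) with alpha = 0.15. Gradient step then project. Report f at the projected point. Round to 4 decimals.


Step 1: Compute gradient at (-1.5381, -2.3156).
grad_x = 2*3*-1.5381 + 6 = -3.2286
grad_y = 2*8*-2.3156 - 2 = -39.0496
Step 2: Gradient step.
x_raw = -1.5381 - 0.15*-3.2286 = -1.0538
y_raw = -2.3156 - 0.15*-39.0496 = 3.5418
Step 3: Project onto [-2, 5].
x_proj = clip(-1.0538) = -1.0538
y_proj = clip(3.5418) = 3.5418
Step 4: Evaluate f.
f(-1.0538, 3.5418) = 90.2821


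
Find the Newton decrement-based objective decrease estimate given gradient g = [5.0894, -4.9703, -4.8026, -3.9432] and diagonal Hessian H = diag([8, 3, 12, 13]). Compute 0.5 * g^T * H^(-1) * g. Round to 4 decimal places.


Step 1: H is diagonal, so H^(-1) * g = [0.6362, -1.6568, -0.4002, -0.3033].
Step 2: g^T H^(-1) g = sum_i g_i^2 / H_ii
  = (5.0894)^2/8 + (-4.9703)^2/3 + (-4.8026)^2/12 + (-3.9432)^2/13
  = 3.2377 + 8.2346 + 1.9221 + 1.1961 = 14.5905
Step 3: Objective decrease = 0.5 * g^T H^(-1) g = 7.2953


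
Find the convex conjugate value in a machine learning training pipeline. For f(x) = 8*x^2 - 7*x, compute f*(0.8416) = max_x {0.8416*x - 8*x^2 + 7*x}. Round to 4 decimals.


f*(y) = sup_x {y*x - a*x^2 - b*x} = sup_x {(y-b)*x - a*x^2}
FOC: (y - b) - 2a*x = 0 => x* = (y - b)/(2a)
x* = (0.8416 + 7)/(2*8) = 0.4901
f*(0.8416) = (y-b)^2/(4a) = (0.8416 + 7)^2/(4*8)
= 61.4907/32 = 1.9216


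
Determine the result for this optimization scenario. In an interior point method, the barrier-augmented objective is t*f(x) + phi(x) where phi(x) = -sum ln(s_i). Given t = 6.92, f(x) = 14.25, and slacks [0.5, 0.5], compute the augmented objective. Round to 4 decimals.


Step 1: Compute log-barrier.
ln values: [-0.6931, -0.6931]
phi = -(-0.6931 - 0.6931) = 1.3863
Step 2: Compute augmented objective.
t*f(x) = 6.92*14.25 = 98.61
Total = 98.61 + 1.3863 = 99.9963


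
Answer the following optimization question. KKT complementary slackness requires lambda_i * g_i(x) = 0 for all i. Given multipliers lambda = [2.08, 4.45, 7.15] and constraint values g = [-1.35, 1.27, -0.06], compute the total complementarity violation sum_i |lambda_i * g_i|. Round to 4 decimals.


KKT complementary slackness check:
lambda_1 * g_1 = 2.08 * -1.35 = -2.808
lambda_2 * g_2 = 4.45 * 1.27 = 5.6515
lambda_3 * g_3 = 7.15 * -0.06 = -0.429
Total violation = 2.808 + 5.6515 + 0.429 = 8.8885


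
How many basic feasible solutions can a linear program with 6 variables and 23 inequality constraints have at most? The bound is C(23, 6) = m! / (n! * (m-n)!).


Each vertex corresponds to some choice of n active constraints out of m, so the number of vertices is at most C(m, n) = m! / (n!(m-n)!).
m = 23, n = 6
Numerator: 23 * 22 * 21 * 20 * 19 * 18
Denominator: 6! = 720
C(23, 6) = 100947


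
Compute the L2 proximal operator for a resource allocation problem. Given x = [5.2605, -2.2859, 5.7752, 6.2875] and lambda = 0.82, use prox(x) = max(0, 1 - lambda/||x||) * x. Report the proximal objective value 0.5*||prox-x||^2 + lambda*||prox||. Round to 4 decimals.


Step 1: Compute ||x||.
||x|| = 10.2851
Step 2: Compute scaling factor.
scale = max(0, 1 - 0.82/10.2851) = 0.9203
Step 3: prox(x) = [4.8411, -2.1037, 5.3148, 5.7862]
||prox(x)|| = 9.4651
Step 4: Proximal objective.
0.5*||prox-x||^2 = 0.3362
lambda*||prox|| = 7.7614
Total = 8.0976


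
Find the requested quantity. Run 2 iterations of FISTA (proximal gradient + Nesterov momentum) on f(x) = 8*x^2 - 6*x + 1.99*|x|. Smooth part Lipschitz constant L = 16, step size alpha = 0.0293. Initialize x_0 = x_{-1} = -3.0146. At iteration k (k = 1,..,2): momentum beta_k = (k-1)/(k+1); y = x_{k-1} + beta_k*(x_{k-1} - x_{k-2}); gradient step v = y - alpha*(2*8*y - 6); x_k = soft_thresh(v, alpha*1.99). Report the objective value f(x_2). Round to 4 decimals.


FISTA on f(x) = 8*x^2 - 6*x + 1.99*|x|
L = 16, alpha = 0.0293
Iteration 1: beta = 0.0, y = -3.0146 + 0.0*(-3.0146 + 3.0146) = -3.0146
  grad(y) = -54.2336, v = y - alpha*grad = -1.4256
  prox(v) = soft_thresh(-1.4256, 0.0583) = -1.3672
Iteration 2: beta = 0.3333, y = -1.3672 + 0.3333*(-1.3672 + 3.0146) = -0.8181
  grad(y) = -19.0901, v = y - alpha*grad = -0.2588
  prox(v) = soft_thresh(-0.2588, 0.0583) = -0.2005
f(x_2) = 8*(-0.2005)^2 - 6*(-0.2005) + 1.99*|-0.2005| = 1.9234


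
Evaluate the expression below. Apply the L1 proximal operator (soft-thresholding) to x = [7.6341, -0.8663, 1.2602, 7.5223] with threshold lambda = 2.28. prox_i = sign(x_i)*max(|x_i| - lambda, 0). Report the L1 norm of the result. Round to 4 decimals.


Soft-thresholding with lambda = 2.28:
prox(7.6341) = sign(7.6341)*max(|7.6341| - 2.28, 0) = 5.3541
prox(-0.8663) = sign(-0.8663)*max(|-0.8663| - 2.28, 0) = 0.0
prox(1.2602) = sign(1.2602)*max(|1.2602| - 2.28, 0) = 0.0
prox(7.5223) = sign(7.5223)*max(|7.5223| - 2.28, 0) = 5.2423
prox(x) = [5.3541, 0.0, 0.0, 5.2423]
||prox(x)||_1 = 5.3541 + 0.0 + 0.0 + 5.2423 = 10.5964


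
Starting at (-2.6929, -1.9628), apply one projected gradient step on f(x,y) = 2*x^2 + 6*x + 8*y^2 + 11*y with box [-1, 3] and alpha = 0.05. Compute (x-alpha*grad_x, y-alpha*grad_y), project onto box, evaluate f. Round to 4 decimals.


Step 1: Compute gradient at (-2.6929, -1.9628).
grad_x = 2*2*-2.6929 + 6 = -4.7716
grad_y = 2*8*-1.9628 + 11 = -20.4048
Step 2: Gradient step.
x_raw = -2.6929 - 0.05*-4.7716 = -2.4543
y_raw = -1.9628 - 0.05*-20.4048 = -0.9426
Step 3: Project onto [-1, 3].
x_proj = clip(-2.4543) = -1.0
y_proj = clip(-0.9426) = -0.9426
Step 4: Evaluate f.
f(-1.0, -0.9426) = -7.2608


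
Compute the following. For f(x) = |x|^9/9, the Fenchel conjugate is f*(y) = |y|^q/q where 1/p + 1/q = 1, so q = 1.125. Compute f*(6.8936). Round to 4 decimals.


The conjugate exponent q satisfies 1/p + 1/q = 1.
p = 9, so q = 9/(9 - 1) = 1.125
|y|^q = 6.8936^1.125 = 8.7751
f*(6.8936) = 8.7751 / 1.125 = 7.8001


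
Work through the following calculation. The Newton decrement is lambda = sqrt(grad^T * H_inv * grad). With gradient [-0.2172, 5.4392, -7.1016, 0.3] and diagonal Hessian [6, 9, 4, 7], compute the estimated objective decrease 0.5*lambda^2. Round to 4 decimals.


Step 1: H is diagonal, so H^(-1) * g = [-0.0362, 0.6044, -1.7754, 0.0429].
Step 2: g^T H^(-1) g = sum_i g_i^2 / H_ii
  = (-0.2172)^2/6 + (5.4392)^2/9 + (-7.1016)^2/4 + (0.3)^2/7
  = 0.0079 + 3.2872 + 12.6082 + 0.0129 = 15.9161
Step 3: Objective decrease = 0.5 * g^T H^(-1) g = 7.9581


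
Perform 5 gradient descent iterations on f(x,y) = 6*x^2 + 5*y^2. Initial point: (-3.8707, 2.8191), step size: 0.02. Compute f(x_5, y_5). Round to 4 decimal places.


Gradient descent on f(x,y) = 6*x^2 + 5*y^2.
Starting point: (-3.8707, 2.8191), alpha = 0.02
Step 1: grad_x = 2*6*-3.8707 = -46.4484, grad_y = 2*5*2.8191 = 28.191
  x_1 = -3.8707 - 0.02*-46.4484 = -2.9417
  y_1 = 2.8191 - 0.02*28.191 = 2.2553
Step 2: grad_x = 2*6*-2.9417 = -35.3008, grad_y = 2*5*2.2553 = 22.5528
  x_2 = -2.9417 - 0.02*-35.3008 = -2.2357
  y_2 = 2.2553 - 0.02*22.5528 = 1.8042
Step 3: grad_x = 2*6*-2.2357 = -26.8286, grad_y = 2*5*1.8042 = 18.0422
  x_3 = -2.2357 - 0.02*-26.8286 = -1.6991
  y_3 = 1.8042 - 0.02*18.0422 = 1.4434
Step 4: grad_x = 2*6*-1.6991 = -20.3897, grad_y = 2*5*1.4434 = 14.4338
  x_4 = -1.6991 - 0.02*-20.3897 = -1.2913
  y_4 = 1.4434 - 0.02*14.4338 = 1.1547
Step 5: grad_x = 2*6*-1.2913 = -15.4962, grad_y = 2*5*1.1547 = 11.547
  x_5 = -1.2913 - 0.02*-15.4962 = -0.9814
  y_5 = 1.1547 - 0.02*11.547 = 0.9238
f(-0.9814, 0.9238) = 6*(-0.9814)^2 + 5*0.9238^2 = 10.0459


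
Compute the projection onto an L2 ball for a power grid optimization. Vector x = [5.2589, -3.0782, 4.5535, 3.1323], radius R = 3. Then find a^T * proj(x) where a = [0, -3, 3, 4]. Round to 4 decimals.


Step 1: Compute ||x|| (intermediates to 6 decimals).
||x|| = sqrt(5.2589^2 + (-3.0782)^2 + 4.5535^2 + 3.1323^2) = 8.226604
Step 2: Project.
Since ||x|| > R, scale = R/||x|| = 3/8.226604 = 0.364671, proj(x) = scale * x
proj(x) = [1.917768, -1.12253, 1.660529, 1.142259]
Step 3: Dot product.
a^T * proj(x) = 0*1.917768 - 3*(-1.12253) + 3*1.660529 + 4*1.142259 = 12.9182


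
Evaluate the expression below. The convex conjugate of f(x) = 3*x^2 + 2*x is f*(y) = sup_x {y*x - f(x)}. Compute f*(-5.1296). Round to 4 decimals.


f*(y) = sup_x {y*x - a*x^2 - b*x} = sup_x {(y-b)*x - a*x^2}
FOC: (y - b) - 2a*x = 0 => x* = (y - b)/(2a)
x* = (-5.1296 - 2)/(2*3) = -1.1883
f*(-5.1296) = (y-b)^2/(4a) = (-5.1296 - 2)^2/(4*3)
= 50.8312/12 = 4.2359


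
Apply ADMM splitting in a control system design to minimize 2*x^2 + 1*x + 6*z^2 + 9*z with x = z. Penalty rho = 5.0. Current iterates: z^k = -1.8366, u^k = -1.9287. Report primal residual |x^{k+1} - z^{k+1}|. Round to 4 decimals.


ADMM iteration with rho = 5.0, z^k = -1.8366, u^k = -1.9287
Step 1: x-update.
Minimize 2*x^2 + 1*x + (5.0/2)*(x + 1.8366 - 1.9287)^2
FOC: (2*2 + 5.0)*x = -1 + 5.0*(-1.8366 + 1.9287)
x^{k+1} = -0.0599
Step 2: z-update.
Minimize 6*z^2 + 9*z + (5.0/2)*(-0.0599 - z - 1.9287)^2
FOC: (2*6 + 5.0)*z = -9 + 5.0*(-0.0599 - 1.9287)
z^{k+1} = -1.1143
Step 3: u-update.
u^{k+1} = -1.9287 - 0.0599 + 1.1143 = -0.8743
Step 4: Primal residual = |-0.0599 + 1.1143| = 1.0544


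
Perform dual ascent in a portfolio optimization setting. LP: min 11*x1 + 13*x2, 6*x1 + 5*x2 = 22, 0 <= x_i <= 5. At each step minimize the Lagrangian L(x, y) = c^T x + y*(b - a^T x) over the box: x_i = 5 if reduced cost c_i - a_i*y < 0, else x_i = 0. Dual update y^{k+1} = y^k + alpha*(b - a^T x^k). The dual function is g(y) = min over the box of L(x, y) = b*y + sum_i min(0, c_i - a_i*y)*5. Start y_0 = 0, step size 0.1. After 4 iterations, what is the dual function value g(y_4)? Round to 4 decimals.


Dual ascent for LP: min 11*x1 + 13*x2, 6*x1 + 5*x2 = 22, 0 <= x_i <= 5
Step 1: y^k = 0.0, reduced costs: (11.0, 13.0)
  x^k = (0.0, 0.0), subgradient = b - a^T x = 22.0
  y^{k+1} = 0.0 + 0.1*22.0 = 2.2
Step 2: y^k = 2.2, reduced costs: (-2.2, 2.0)
  x^k = (5.0, 0.0), subgradient = b - a^T x = -8.0
  y^{k+1} = 2.2 + 0.1*-8.0 = 1.4
Step 3: y^k = 1.4, reduced costs: (2.6, 6.0)
  x^k = (0.0, 0.0), subgradient = b - a^T x = 22.0
  y^{k+1} = 1.4 + 0.1*22.0 = 3.6
Step 4: y^k = 3.6, reduced costs: (-10.6, -5.0)
  x^k = (5.0, 5.0), subgradient = b - a^T x = -33.0
  y^{k+1} = 3.6 + 0.1*-33.0 = 0.3
Dual objective at y_4 = 0.3: reduced costs (9.2, 11.5), box minimizer x = (0.0, 0.0)
g(y_4) = b*y + (c1 - a1*y)*x1 + (c2 - a2*y)*x2 = 22*0.3 + 9.2*0.0 + 11.5*0.0 = 6.6 + 0.0 + 0.0 = 6.6


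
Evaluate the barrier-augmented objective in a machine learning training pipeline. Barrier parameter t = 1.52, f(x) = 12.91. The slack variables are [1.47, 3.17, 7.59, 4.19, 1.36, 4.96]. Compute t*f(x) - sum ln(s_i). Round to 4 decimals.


Step 1: Compute log-barrier.
ln values: [0.3853, 1.1537, 2.0268, 1.4327, 0.3075, 1.6014]
phi = -(0.3853 + 1.1537 + 2.0268 + 1.4327 + 0.3075 + 1.6014) = -6.9074
Step 2: Compute augmented objective.
t*f(x) = 1.52*12.91 = 19.6232
Total = 19.6232 - 6.9074 = 12.7158


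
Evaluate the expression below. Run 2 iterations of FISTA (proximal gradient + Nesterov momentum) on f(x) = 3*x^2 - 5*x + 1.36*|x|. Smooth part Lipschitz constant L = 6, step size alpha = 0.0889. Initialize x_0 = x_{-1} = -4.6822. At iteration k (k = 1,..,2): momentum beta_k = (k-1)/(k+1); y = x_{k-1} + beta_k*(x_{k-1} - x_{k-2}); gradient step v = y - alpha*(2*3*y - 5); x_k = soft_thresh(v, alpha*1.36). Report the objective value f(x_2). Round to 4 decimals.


FISTA on f(x) = 3*x^2 - 5*x + 1.36*|x|
L = 6, alpha = 0.0889
Iteration 1: beta = 0.0, y = -4.6822 + 0.0*(-4.6822 + 4.6822) = -4.6822
  grad(y) = -33.0932, v = y - alpha*grad = -1.7402
  prox(v) = soft_thresh(-1.7402, 0.1209) = -1.6193
Iteration 2: beta = 0.3333, y = -1.6193 + 0.3333*(-1.6193 + 4.6822) = -0.5983
  grad(y) = -8.5901, v = y - alpha*grad = 0.1653
  prox(v) = soft_thresh(0.1653, 0.1209) = 0.0444
f(x_2) = 3*0.0444^2 - 5*0.0444 + 1.36*|0.0444| = -0.1557


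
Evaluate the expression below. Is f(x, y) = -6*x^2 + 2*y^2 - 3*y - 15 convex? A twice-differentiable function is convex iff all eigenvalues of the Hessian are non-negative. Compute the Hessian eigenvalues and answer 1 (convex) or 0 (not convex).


The Hessian of f(x,y) = -6*x^2 + 2*y^2 - 3*y - 15 is:
H = [[-12, 0], [0, 4]]
Trace = -12 + 4 = -8
Determinant = -12*4 - (0)^2 = -48
Discriminant = (-8)^2 - 4*-48 = 256.0
Eigenvalues: lambda_1 = -12.0, lambda_2 = 4.0
The function is not convex.

0


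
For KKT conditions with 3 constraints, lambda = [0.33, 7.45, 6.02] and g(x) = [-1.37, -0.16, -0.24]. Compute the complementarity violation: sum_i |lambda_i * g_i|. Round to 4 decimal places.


KKT complementary slackness check:
lambda_1 * g_1 = 0.33 * -1.37 = -0.4521
lambda_2 * g_2 = 7.45 * -0.16 = -1.192
lambda_3 * g_3 = 6.02 * -0.24 = -1.4448
Total violation = 0.4521 + 1.192 + 1.4448 = 3.0889


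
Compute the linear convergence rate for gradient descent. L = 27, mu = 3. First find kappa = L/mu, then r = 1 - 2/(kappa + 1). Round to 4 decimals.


Step 1: Compute the condition number.
kappa = L/mu = 27/3 = 9.0
Step 2: Compute the convergence rate.
r = 1 - 2/(kappa + 1) = 1 - 2*mu/(L + mu) = (L - mu)/(L + mu) = 24/30 = 0.8


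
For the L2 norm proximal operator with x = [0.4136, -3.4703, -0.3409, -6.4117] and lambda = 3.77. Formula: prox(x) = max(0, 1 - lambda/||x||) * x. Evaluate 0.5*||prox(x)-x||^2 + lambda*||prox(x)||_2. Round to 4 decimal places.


Step 1: Compute ||x||.
||x|| = 7.3103
Step 2: Compute scaling factor.
scale = max(0, 1 - 3.77/7.3103) = 0.4843
Step 3: prox(x) = [0.2003, -1.6806, -0.1651, -3.1051]
||prox(x)|| = 3.5403
Step 4: Proximal objective.
0.5*||prox-x||^2 = 7.1065
lambda*||prox|| = 13.3469
Total = 20.4533


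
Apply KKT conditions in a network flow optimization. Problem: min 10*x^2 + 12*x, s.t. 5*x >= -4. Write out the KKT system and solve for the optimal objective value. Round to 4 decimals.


Step 1: Try lambda = 0 (constraint inactive).
Stationarity: 2*10*x + 12 = 0
x* = -12/(2*10) = -0.6
Check constraint: 5*-0.6 = -3.0 >= -4 -- satisfied.
Step 2: Compute optimal value.
f(x*) = 10*(-0.6)^2 + 12*(-0.6) = -3.6


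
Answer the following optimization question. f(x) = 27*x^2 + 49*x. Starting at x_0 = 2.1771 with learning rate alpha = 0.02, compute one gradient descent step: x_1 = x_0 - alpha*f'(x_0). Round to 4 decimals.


We compute the gradient at x_0 and apply the update.
f'(x) = 54*x + 49
f'(2.1771) = 54*2.1771 + 49 = 166.5634
x_1 = 2.1771 - 0.02*166.5634 = -1.1542


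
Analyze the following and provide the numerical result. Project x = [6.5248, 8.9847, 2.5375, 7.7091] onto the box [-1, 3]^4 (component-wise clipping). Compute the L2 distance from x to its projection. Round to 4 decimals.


Project each component onto [-1, 3].
clip(6.5248) = 3.0, clip(8.9847) = 3.0, clip(2.5375) = 2.5375, clip(7.7091) = 3.0
Projection = [3.0, 3.0, 2.5375, 3.0]
Squared diffs: [12.4242, 35.8166, 0.0, 22.1756]
Distance = sqrt(70.4164) = 8.3915


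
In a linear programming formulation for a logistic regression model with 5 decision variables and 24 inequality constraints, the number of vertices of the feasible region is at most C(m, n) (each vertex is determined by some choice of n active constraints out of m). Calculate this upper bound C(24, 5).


Each vertex corresponds to some choice of n active constraints out of m, so the number of vertices is at most C(m, n) = m! / (n!(m-n)!).
m = 24, n = 5
Numerator: 24 * 23 * 22 * 21 * 20
Denominator: 5! = 120
C(24, 5) = 42504


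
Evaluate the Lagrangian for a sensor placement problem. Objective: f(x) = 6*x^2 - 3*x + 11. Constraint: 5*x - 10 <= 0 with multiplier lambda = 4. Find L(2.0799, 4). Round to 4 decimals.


Step 1: Evaluate f(x).
f(2.0799) = 6*2.0799^2 - 3*2.0799 + 11 = 30.7162
Step 2: Evaluate g(x).
g(2.0799) = 5*2.0799 - 10 = 0.3995
Step 3: Compute Lagrangian.
L = 30.7162 + 4*0.3995 = 32.3142


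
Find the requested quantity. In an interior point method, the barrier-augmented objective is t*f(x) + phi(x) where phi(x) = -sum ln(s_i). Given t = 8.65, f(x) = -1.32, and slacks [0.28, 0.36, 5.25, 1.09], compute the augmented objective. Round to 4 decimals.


Step 1: Compute log-barrier.
ln values: [-1.273, -1.0217, 1.6582, 0.0862]
phi = -(-1.273 - 1.0217 + 1.6582 + 0.0862) = 0.5502
Step 2: Compute augmented objective.
t*f(x) = 8.65*-1.32 = -11.418
Total = -11.418 + 0.5502 = -10.8678


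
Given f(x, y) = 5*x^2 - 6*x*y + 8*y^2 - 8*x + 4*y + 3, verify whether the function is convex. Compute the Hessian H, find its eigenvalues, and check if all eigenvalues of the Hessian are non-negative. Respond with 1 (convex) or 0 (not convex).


The Hessian of f(x,y) = 5*x^2 - 6*x*y + 8*y^2 - 8*x + 4*y + 3 is:
H = [[10, -6], [-6, 16]]
Trace = 10 + 16 = 26
Determinant = 10*16 - (-6)^2 = 124
Discriminant = (26)^2 - 4*124 = 180.0
Eigenvalues: lambda_1 = 6.2918, lambda_2 = 19.7082
The function is convex.

1


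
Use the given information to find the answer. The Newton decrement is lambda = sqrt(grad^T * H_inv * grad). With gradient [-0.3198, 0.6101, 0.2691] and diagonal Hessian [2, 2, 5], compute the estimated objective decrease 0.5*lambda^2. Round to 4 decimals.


Step 1: H is diagonal, so H^(-1) * g = [-0.1599, 0.3051, 0.0538].
Step 2: g^T H^(-1) g = sum_i g_i^2 / H_ii
  = (-0.3198)^2/2 + (0.6101)^2/2 + (0.2691)^2/5
  = 0.0511 + 0.1861 + 0.0145 = 0.2517
Step 3: Objective decrease = 0.5 * g^T H^(-1) g = 0.1259


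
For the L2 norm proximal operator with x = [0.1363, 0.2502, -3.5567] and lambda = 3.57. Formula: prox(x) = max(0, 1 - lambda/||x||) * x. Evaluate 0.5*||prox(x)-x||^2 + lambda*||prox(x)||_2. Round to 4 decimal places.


Step 1: Compute ||x||.
||x|| = 3.5681
Step 2: Compute scaling factor.
scale = max(0, 1 - 3.57/3.5681) = 0.0
Step 3: prox(x) = [0.0, 0.0, -0.0]
||prox(x)|| = 0.0
Step 4: Proximal objective.
0.5*||prox-x||^2 = 6.3656
lambda*||prox|| = 0.0
Total = 6.3656


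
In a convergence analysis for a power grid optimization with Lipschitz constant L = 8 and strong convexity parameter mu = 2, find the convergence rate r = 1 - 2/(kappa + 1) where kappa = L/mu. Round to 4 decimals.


Step 1: Compute the condition number.
kappa = L/mu = 8/2 = 4.0
Step 2: Compute the convergence rate.
r = 1 - 2/(kappa + 1) = 1 - 2*mu/(L + mu) = (L - mu)/(L + mu) = 6/10 = 0.6


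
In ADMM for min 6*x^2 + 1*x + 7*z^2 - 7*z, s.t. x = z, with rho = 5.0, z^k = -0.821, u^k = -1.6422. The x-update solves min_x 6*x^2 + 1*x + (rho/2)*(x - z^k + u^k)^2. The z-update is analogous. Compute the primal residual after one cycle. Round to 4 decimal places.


ADMM iteration with rho = 5.0, z^k = -0.821, u^k = -1.6422
Step 1: x-update.
Minimize 6*x^2 + 1*x + (5.0/2)*(x + 0.821 - 1.6422)^2
FOC: (2*6 + 5.0)*x = -1 + 5.0*(-0.821 + 1.6422)
x^{k+1} = 0.1827
Step 2: z-update.
Minimize 7*z^2 - 7*z + (5.0/2)*(0.1827 - z - 1.6422)^2
FOC: (2*7 + 5.0)*z = 7 + 5.0*(0.1827 - 1.6422)
z^{k+1} = -0.0157
Step 3: u-update.
u^{k+1} = -1.6422 + 0.1827 + 0.0157 = -1.4438
Step 4: Primal residual = |0.1827 + 0.0157| = 0.1984


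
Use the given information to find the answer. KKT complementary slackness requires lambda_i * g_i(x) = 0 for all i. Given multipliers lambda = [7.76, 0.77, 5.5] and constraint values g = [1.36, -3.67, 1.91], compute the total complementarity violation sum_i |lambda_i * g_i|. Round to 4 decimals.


KKT complementary slackness check:
lambda_1 * g_1 = 7.76 * 1.36 = 10.5536
lambda_2 * g_2 = 0.77 * -3.67 = -2.8259
lambda_3 * g_3 = 5.5 * 1.91 = 10.505
Total violation = 10.5536 + 2.8259 + 10.505 = 23.8845


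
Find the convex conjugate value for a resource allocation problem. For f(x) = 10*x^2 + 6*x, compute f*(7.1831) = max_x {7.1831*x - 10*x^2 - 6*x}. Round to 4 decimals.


f*(y) = sup_x {y*x - a*x^2 - b*x} = sup_x {(y-b)*x - a*x^2}
FOC: (y - b) - 2a*x = 0 => x* = (y - b)/(2a)
x* = (7.1831 - 6)/(2*10) = 0.0592
f*(7.1831) = (y-b)^2/(4a) = (7.1831 - 6)^2/(4*10)
= 1.3997/40 = 0.035


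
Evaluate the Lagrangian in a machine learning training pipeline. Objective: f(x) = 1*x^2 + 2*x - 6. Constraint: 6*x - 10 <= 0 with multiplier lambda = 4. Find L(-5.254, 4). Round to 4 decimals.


Step 1: Evaluate f(x).
f(-5.254) = 1*(-5.254)^2 + 2*(-5.254) - 6 = 11.0965
Step 2: Evaluate g(x).
g(-5.254) = 6*-5.254 - 10 = -41.524
Step 3: Compute Lagrangian.
L = 11.0965 + 4*-41.524 = -154.9995


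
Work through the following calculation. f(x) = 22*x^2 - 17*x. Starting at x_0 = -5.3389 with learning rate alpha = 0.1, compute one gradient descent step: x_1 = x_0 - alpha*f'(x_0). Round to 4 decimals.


We compute the gradient at x_0 and apply the update.
f'(x) = 44*x - 17
f'(-5.3389) = 44*-5.3389 - 17 = -251.9116
x_1 = -5.3389 - 0.1*-251.9116 = 19.8523


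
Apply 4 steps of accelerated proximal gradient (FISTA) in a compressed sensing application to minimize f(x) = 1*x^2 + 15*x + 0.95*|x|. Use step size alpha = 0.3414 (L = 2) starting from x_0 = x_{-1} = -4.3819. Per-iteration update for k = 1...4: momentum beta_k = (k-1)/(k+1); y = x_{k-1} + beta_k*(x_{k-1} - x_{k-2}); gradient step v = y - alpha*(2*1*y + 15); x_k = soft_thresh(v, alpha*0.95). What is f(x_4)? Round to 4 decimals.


FISTA on f(x) = 1*x^2 + 15*x + 0.95*|x|
L = 2, alpha = 0.3414
Iteration 1: beta = 0.0, y = -4.3819 + 0.0*(-4.3819 + 4.3819) = -4.3819
  grad(y) = 6.2362, v = y - alpha*grad = -6.5109
  prox(v) = soft_thresh(-6.5109, 0.3243) = -6.1866
Iteration 2: beta = 0.3333, y = -6.1866 + 0.3333*(-6.1866 + 4.3819) = -6.7882
  grad(y) = 1.4236, v = y - alpha*grad = -7.2742
  prox(v) = soft_thresh(-7.2742, 0.3243) = -6.9499
Iteration 3: beta = 0.5, y = -6.9499 + 0.5*(-6.9499 + 6.1866) = -7.3315
  grad(y) = 0.337, v = y - alpha*grad = -7.4466
  prox(v) = soft_thresh(-7.4466, 0.3243) = -7.1222
Iteration 4: beta = 0.6, y = -7.1222 + 0.6*(-7.1222 + 6.9499) = -7.2256
  grad(y) = 0.5487, v = y - alpha*grad = -7.413
  prox(v) = soft_thresh(-7.413, 0.3243) = -7.0886
f(x_4) = 1*(-7.0886)^2 + 15*(-7.0886) + 0.95*|-7.0886| = -49.3466


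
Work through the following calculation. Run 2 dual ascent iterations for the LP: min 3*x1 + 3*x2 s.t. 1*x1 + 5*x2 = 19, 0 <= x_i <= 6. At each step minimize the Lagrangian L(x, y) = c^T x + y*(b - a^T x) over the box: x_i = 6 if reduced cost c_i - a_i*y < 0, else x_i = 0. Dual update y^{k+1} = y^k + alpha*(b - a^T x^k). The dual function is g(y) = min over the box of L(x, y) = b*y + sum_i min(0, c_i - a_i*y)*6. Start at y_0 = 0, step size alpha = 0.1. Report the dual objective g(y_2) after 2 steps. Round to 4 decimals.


Dual ascent for LP: min 3*x1 + 3*x2, 1*x1 + 5*x2 = 19, 0 <= x_i <= 6
Step 1: y^k = 0.0, reduced costs: (3.0, 3.0)
  x^k = (0.0, 0.0), subgradient = b - a^T x = 19.0
  y^{k+1} = 0.0 + 0.1*19.0 = 1.9
Step 2: y^k = 1.9, reduced costs: (1.1, -6.5)
  x^k = (0.0, 6.0), subgradient = b - a^T x = -11.0
  y^{k+1} = 1.9 + 0.1*-11.0 = 0.8
Dual objective at y_2 = 0.8: reduced costs (2.2, -1.0), box minimizer x = (0.0, 6.0)
g(y_2) = b*y + (c1 - a1*y)*x1 + (c2 - a2*y)*x2 = 19*0.8 + 2.2*0.0 + (-1.0)*6.0 = 15.2 + 0.0 - 6.0 = 9.2


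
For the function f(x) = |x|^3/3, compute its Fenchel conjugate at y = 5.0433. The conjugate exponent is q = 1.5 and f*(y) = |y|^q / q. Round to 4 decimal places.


The conjugate exponent q satisfies 1/p + 1/q = 1.
p = 3, so q = 3/(3 - 1) = 1.5
|y|^q = 5.0433^1.5 = 11.3259
f*(5.0433) = 11.3259 / 1.5 = 7.5506


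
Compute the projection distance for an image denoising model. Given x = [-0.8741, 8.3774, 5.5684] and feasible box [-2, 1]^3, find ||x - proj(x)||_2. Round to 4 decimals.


Project each component onto [-2, 1].
clip(-0.8741) = -0.8741, clip(8.3774) = 1.0, clip(5.5684) = 1.0
Projection = [-0.8741, 1.0, 1.0]
Squared diffs: [0.0, 54.426, 20.8703]
Distance = sqrt(75.2963) = 8.6773


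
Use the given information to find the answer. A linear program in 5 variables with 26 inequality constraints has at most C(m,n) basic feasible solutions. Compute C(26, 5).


Each vertex corresponds to some choice of n active constraints out of m, so the number of vertices is at most C(m, n) = m! / (n!(m-n)!).
m = 26, n = 5
Numerator: 26 * 25 * 24 * 23 * 22
Denominator: 5! = 120
C(26, 5) = 65780


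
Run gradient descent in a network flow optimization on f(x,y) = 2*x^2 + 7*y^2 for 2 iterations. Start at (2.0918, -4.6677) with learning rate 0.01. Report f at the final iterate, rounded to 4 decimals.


Gradient descent on f(x,y) = 2*x^2 + 7*y^2.
Starting point: (2.0918, -4.6677), alpha = 0.01
Step 1: grad_x = 2*2*2.0918 = 8.3672, grad_y = 2*7*-4.6677 = -65.3478
  x_1 = 2.0918 - 0.01*8.3672 = 2.0081
  y_1 = -4.6677 - 0.01*-65.3478 = -4.0142
Step 2: grad_x = 2*2*2.0081 = 8.0325, grad_y = 2*7*-4.0142 = -56.1991
  x_2 = 2.0081 - 0.01*8.0325 = 1.9278
  y_2 = -4.0142 - 0.01*-56.1991 = -3.4522
f(1.9278, -3.4522) = 2*1.9278^2 + 7*(-3.4522)^2 = 90.8581


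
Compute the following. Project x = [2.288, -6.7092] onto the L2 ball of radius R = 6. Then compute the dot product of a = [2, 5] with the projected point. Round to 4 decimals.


Step 1: Compute ||x|| (intermediates to 6 decimals).
||x|| = sqrt(2.288^2 + (-6.7092)^2) = 7.088604
Step 2: Project.
Since ||x|| > R, scale = R/||x|| = 6/7.088604 = 0.846429, proj(x) = scale * x
proj(x) = [1.93663, -5.678861]
Step 3: Dot product.
a^T * proj(x) = 2*1.93663 + 5*(-5.678861) = -24.521


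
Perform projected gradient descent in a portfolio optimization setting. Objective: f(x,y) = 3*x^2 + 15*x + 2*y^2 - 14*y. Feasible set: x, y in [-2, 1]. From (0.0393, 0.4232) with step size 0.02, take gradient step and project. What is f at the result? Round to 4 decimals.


Step 1: Compute gradient at (0.0393, 0.4232).
grad_x = 2*3*0.0393 + 15 = 15.2358
grad_y = 2*2*0.4232 - 14 = -12.3072
Step 2: Gradient step.
x_raw = 0.0393 - 0.02*15.2358 = -0.2654
y_raw = 0.4232 - 0.02*-12.3072 = 0.6693
Step 3: Project onto [-2, 1].
x_proj = clip(-0.2654) = -0.2654
y_proj = clip(0.6693) = 0.6693
Step 4: Evaluate f.
f(-0.2654, 0.6693) = -12.2447


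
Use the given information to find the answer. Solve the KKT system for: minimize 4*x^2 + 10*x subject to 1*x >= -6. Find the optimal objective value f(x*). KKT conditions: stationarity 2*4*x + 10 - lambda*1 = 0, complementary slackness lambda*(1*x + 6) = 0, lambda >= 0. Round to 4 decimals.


Step 1: Try lambda = 0 (constraint inactive).
Stationarity: 2*4*x + 10 = 0
x* = -10/(2*4) = -1.25
Check constraint: 1*-1.25 = -1.25 >= -6 -- satisfied.
Step 2: Compute optimal value.
f(x*) = 4*(-1.25)^2 + 10*(-1.25) = -6.25


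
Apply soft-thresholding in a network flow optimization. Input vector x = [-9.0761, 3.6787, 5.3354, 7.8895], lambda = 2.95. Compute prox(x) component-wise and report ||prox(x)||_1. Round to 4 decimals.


Soft-thresholding with lambda = 2.95:
prox(-9.0761) = sign(-9.0761)*max(|-9.0761| - 2.95, 0) = -6.1261
prox(3.6787) = sign(3.6787)*max(|3.6787| - 2.95, 0) = 0.7287
prox(5.3354) = sign(5.3354)*max(|5.3354| - 2.95, 0) = 2.3854
prox(7.8895) = sign(7.8895)*max(|7.8895| - 2.95, 0) = 4.9395
prox(x) = [-6.1261, 0.7287, 2.3854, 4.9395]
||prox(x)||_1 = 6.1261 + 0.7287 + 2.3854 + 4.9395 = 14.1797


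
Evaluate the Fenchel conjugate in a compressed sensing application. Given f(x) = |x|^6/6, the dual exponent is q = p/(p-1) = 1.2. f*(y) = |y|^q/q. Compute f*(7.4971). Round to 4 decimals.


The conjugate exponent q satisfies 1/p + 1/q = 1.
p = 6, so q = 6/(6 - 1) = 1.2
|y|^q = 7.4971^1.2 = 11.2169
f*(7.4971) = 11.2169 / 1.2 = 9.3474


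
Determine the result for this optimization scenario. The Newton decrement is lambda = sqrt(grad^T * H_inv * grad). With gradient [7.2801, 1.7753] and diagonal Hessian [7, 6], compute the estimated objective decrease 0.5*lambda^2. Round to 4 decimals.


Step 1: H is diagonal, so H^(-1) * g = [1.04, 0.2959].
Step 2: g^T H^(-1) g = sum_i g_i^2 / H_ii
  = (7.2801)^2/7 + (1.7753)^2/6
  = 7.5714 + 0.5253 = 8.0967
Step 3: Objective decrease = 0.5 * g^T H^(-1) g = 4.0483


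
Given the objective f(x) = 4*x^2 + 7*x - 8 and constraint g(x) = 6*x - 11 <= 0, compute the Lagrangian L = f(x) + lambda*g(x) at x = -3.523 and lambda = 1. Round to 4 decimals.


Step 1: Evaluate f(x).
f(-3.523) = 4*(-3.523)^2 + 7*(-3.523) - 8 = 16.9851
Step 2: Evaluate g(x).
g(-3.523) = 6*-3.523 - 11 = -32.138
Step 3: Compute Lagrangian.
L = 16.9851 + 1*-32.138 = -15.1529


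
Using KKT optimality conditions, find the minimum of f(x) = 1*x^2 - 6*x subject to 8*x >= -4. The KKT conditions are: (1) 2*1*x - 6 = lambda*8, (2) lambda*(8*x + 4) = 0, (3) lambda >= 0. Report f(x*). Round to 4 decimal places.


Step 1: Try lambda = 0 (constraint inactive).
Stationarity: 2*1*x - 6 = 0
x* = 6/(2*1) = 3.0
Check constraint: 8*3.0 = 24.0 >= -4 -- satisfied.
Step 2: Compute optimal value.
f(x*) = 1*3.0^2 - 6*3.0 = -9.0


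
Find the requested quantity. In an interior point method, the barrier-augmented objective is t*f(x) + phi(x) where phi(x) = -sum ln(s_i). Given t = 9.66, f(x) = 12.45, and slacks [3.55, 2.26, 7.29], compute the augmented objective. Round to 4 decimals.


Step 1: Compute log-barrier.
ln values: [1.2669, 0.8154, 1.9865]
phi = -(1.2669 + 0.8154 + 1.9865) = -4.0688
Step 2: Compute augmented objective.
t*f(x) = 9.66*12.45 = 120.267
Total = 120.267 - 4.0688 = 116.1982


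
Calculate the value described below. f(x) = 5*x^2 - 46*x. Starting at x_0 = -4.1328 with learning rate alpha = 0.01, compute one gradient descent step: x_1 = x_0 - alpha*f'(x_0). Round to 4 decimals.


We compute the gradient at x_0 and apply the update.
f'(x) = 10*x - 46
f'(-4.1328) = 10*-4.1328 - 46 = -87.328
x_1 = -4.1328 - 0.01*-87.328 = -3.2595


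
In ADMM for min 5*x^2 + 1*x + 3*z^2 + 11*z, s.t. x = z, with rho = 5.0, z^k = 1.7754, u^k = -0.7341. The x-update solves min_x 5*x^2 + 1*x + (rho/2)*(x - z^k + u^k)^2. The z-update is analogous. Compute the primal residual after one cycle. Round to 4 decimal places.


ADMM iteration with rho = 5.0, z^k = 1.7754, u^k = -0.7341
Step 1: x-update.
Minimize 5*x^2 + 1*x + (5.0/2)*(x - 1.7754 - 0.7341)^2
FOC: (2*5 + 5.0)*x = -1 + 5.0*(1.7754 + 0.7341)
x^{k+1} = 0.7698
Step 2: z-update.
Minimize 3*z^2 + 11*z + (5.0/2)*(0.7698 - z - 0.7341)^2
FOC: (2*3 + 5.0)*z = -11 + 5.0*(0.7698 - 0.7341)
z^{k+1} = -0.9838
Step 3: u-update.
u^{k+1} = -0.7341 + 0.7698 + 0.9838 = 1.0195
Step 4: Primal residual = |0.7698 + 0.9838| = 1.7536


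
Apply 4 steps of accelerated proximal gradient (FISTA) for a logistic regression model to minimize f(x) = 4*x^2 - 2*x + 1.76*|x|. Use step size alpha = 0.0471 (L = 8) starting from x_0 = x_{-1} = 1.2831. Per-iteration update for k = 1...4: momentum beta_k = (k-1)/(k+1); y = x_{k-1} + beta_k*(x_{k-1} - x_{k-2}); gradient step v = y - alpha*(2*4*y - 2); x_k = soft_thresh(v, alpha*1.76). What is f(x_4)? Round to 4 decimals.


FISTA on f(x) = 4*x^2 - 2*x + 1.76*|x|
L = 8, alpha = 0.0471
Iteration 1: beta = 0.0, y = 1.2831 + 0.0*(1.2831 - 1.2831) = 1.2831
  grad(y) = 8.2648, v = y - alpha*grad = 0.8938
  prox(v) = soft_thresh(0.8938, 0.0829) = 0.8109
Iteration 2: beta = 0.3333, y = 0.8109 + 0.3333*(0.8109 - 1.2831) = 0.6535
  grad(y) = 3.2283, v = y - alpha*grad = 0.5015
  prox(v) = soft_thresh(0.5015, 0.0829) = 0.4186
Iteration 3: beta = 0.5, y = 0.4186 + 0.5*(0.4186 - 0.8109) = 0.2224
  grad(y) = -0.2206, v = y - alpha*grad = 0.2328
  prox(v) = soft_thresh(0.2328, 0.0829) = 0.1499
Iteration 4: beta = 0.6, y = 0.1499 + 0.6*(0.1499 - 0.4186) = -0.0113
  grad(y) = -2.0903, v = y - alpha*grad = 0.0872
  prox(v) = soft_thresh(0.0872, 0.0829) = 0.0043
f(x_4) = 4*0.0043^2 - 2*0.0043 + 1.76*|0.0043| = -0.001


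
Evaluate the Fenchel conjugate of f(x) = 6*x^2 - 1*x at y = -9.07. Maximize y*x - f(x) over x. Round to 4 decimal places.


f*(y) = sup_x {y*x - a*x^2 - b*x} = sup_x {(y-b)*x - a*x^2}
FOC: (y - b) - 2a*x = 0 => x* = (y - b)/(2a)
x* = (-9.07 + 1)/(2*6) = -0.6725
f*(-9.07) = (y-b)^2/(4a) = (-9.07 + 1)^2/(4*6)
= 65.1249/24 = 2.7135


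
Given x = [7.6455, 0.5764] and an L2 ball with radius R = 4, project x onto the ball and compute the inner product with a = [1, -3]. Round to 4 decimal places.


Step 1: Compute ||x|| (intermediates to 6 decimals).
||x|| = sqrt(7.6455^2 + 0.5764^2) = 7.667197
Step 2: Project.
Since ||x|| > R, scale = R/||x|| = 4/7.667197 = 0.521703, proj(x) = scale * x
proj(x) = [3.98868, 0.30071]
Step 3: Dot product.
a^T * proj(x) = 1*3.98868 - 3*0.30071 = 3.0866


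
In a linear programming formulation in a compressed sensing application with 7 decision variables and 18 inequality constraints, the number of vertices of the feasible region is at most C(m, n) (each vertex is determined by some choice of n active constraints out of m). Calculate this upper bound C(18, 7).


Each vertex corresponds to some choice of n active constraints out of m, so the number of vertices is at most C(m, n) = m! / (n!(m-n)!).
m = 18, n = 7
Numerator: 18 * 17 * 16 * 15 * 14 * 13 * 12
Denominator: 7! = 5040
C(18, 7) = 31824


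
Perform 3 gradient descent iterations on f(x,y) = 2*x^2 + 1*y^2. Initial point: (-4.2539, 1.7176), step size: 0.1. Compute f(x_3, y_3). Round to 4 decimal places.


Gradient descent on f(x,y) = 2*x^2 + 1*y^2.
Starting point: (-4.2539, 1.7176), alpha = 0.1
Step 1: grad_x = 2*2*-4.2539 = -17.0156, grad_y = 2*1*1.7176 = 3.4352
  x_1 = -4.2539 - 0.1*-17.0156 = -2.5523
  y_1 = 1.7176 - 0.1*3.4352 = 1.3741
Step 2: grad_x = 2*2*-2.5523 = -10.2094, grad_y = 2*1*1.3741 = 2.7482
  x_2 = -2.5523 - 0.1*-10.2094 = -1.5314
  y_2 = 1.3741 - 0.1*2.7482 = 1.0993
Step 3: grad_x = 2*2*-1.5314 = -6.1256, grad_y = 2*1*1.0993 = 2.1985
  x_3 = -1.5314 - 0.1*-6.1256 = -0.9188
  y_3 = 1.0993 - 0.1*2.1985 = 0.8794
f(-0.9188, 0.8794) = 2*(-0.9188)^2 + 1*0.8794^2 = 2.4619


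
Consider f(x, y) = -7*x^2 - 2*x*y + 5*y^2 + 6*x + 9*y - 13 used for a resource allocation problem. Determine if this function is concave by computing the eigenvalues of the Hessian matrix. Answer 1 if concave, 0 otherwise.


The Hessian of f(x,y) = -7*x^2 - 2*x*y + 5*y^2 + 6*x + 9*y - 13 is:
H = [[-14, -2], [-2, 10]]
Trace = -14 + 10 = -4
Determinant = -14*10 - (-2)^2 = -144
Discriminant = (-4)^2 - 4*-144 = 592.0
Eigenvalues: lambda_1 = -14.1655, lambda_2 = 10.1655
The function is not concave.

0
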